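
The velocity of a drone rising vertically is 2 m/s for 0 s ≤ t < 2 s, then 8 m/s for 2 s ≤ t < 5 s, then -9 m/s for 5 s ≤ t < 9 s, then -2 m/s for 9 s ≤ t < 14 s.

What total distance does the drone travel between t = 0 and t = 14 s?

Total distance travelled is ∫|v| dt — sum the magnitudes of each area piece.
0–2 s: |2| × 2 = 4 m
2–5 s: |8| × 3 = 24 m
5–9 s: |-9| × 4 = 36 m
9–14 s: |-2| × 5 = 10 m
Total distance = 74 m

74 m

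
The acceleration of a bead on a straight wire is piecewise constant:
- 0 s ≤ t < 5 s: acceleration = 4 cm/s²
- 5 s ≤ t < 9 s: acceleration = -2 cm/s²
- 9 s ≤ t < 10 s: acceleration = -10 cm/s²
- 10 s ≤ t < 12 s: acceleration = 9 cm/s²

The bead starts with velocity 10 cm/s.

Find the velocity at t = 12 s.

Δv equals the area under the a-t graph; then v = v₀ + Δv.
0–5 s: 4 × 5 = 20 cm/s
5–9 s: -2 × 4 = -8 cm/s
9–10 s: -10 × 1 = -10 cm/s
10–12 s: 9 × 2 = 18 cm/s
Δv = 20 cm/s, so v(12) = 10 + (20) = 30 cm/s.

30 cm/s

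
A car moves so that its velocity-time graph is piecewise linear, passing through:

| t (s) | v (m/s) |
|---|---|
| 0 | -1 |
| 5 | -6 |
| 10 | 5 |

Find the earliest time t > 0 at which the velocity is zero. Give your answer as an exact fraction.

v changes sign on 5–10 s (from -6 to 5); the graph is linear there, so v = 0 at t = 5 + (6)·(10 − 5)/(5 − -6) = 85/11 s.

t = 85/11 s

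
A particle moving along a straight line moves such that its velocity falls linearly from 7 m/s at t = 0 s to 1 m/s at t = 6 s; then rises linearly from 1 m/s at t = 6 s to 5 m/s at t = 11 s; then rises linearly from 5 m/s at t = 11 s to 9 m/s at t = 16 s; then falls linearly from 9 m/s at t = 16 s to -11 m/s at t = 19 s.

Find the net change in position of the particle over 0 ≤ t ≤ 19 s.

Displacement is the signed area under the v-t curve.
0–6 s: ½(7 + 1)(6) = 24 m
6–11 s: ½(1 + 5)(5) = 15 m
11–16 s: ½(5 + 9)(5) = 35 m
16–19 s: ½(9 + -11)(3) = -3 m
Net displacement = 71 m

71 m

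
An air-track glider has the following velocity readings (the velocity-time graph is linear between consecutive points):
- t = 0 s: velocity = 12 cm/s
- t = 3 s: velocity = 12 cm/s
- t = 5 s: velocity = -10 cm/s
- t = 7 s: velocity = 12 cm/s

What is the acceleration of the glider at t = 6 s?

Acceleration is the slope of the v-t graph on 5–7 s: (12 − -10)/(7 − 5) = 11 cm/s².

11 cm/s²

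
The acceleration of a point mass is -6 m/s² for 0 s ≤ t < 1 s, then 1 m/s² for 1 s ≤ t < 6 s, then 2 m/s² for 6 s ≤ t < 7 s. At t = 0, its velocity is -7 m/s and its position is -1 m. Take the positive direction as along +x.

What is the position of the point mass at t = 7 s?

On each constant-a segment, Δv = aΔt and Δx = v₀Δt + ½aΔt²; chain segment to segment.
0–1 s: v starts -7 m/s; Δx = -7·1 + ½·-6·1² = -10 m; v ends -13 m/s.
1–6 s: v starts -13 m/s; Δx = -13·5 + ½·1·5² = -52.5 m; v ends -8 m/s.
6–7 s: v starts -8 m/s; Δx = -8·1 + ½·2·1² = -7 m; v ends -6 m/s.
x(7) = -1 + Σ Δx = -70.5 m.

-70.5 m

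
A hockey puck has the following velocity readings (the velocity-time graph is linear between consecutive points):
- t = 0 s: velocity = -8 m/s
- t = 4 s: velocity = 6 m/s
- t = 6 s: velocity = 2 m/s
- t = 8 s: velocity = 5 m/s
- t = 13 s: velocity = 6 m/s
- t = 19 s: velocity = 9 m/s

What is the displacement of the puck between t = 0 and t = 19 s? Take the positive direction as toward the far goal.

83.5 m

Displacement is the signed area under the v-t curve.
0–4 s: ½(-8 + 6)(4) = -4 m
4–6 s: ½(6 + 2)(2) = 8 m
6–8 s: ½(2 + 5)(2) = 7 m
8–13 s: ½(5 + 6)(5) = 27.5 m
13–19 s: ½(6 + 9)(6) = 45 m
Net displacement = 83.5 m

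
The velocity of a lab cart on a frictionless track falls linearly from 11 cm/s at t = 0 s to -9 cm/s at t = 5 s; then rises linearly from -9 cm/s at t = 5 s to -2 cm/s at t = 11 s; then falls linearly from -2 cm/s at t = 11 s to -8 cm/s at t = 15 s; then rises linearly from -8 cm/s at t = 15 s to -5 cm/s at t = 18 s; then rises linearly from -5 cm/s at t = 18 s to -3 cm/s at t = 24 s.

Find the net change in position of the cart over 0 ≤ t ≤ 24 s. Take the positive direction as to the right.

Net displacement equals the area under the velocity-time graph (areas below the axis count negative).
0–5 s: ½(11 + -9)(5) = 5 cm
5–11 s: ½(-9 + -2)(6) = -33 cm
11–15 s: ½(-2 + -8)(4) = -20 cm
15–18 s: ½(-8 + -5)(3) = -19.5 cm
18–24 s: ½(-5 + -3)(6) = -24 cm
Net displacement = -91.5 cm

-91.5 cm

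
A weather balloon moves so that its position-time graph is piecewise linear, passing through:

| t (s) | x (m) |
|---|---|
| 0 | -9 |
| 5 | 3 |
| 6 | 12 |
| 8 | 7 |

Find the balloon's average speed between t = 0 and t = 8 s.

3.25 m/s

Average speed = (total path length)/(elapsed time); on a piecewise-linear x-t graph the path length is Σ|Δx|.
0–5 s: |Δx| = |3 − -9| = 12 m
5–6 s: |Δx| = |12 − 3| = 9 m
6–8 s: |Δx| = |7 − 12| = 5 m
Total path = 26 m; average speed = 26/8 = 3.25 m/s.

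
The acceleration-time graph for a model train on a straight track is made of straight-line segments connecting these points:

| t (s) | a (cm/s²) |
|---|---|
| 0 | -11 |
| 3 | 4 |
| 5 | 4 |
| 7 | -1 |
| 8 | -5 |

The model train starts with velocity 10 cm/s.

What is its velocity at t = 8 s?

Δv equals the area under the a-t graph; then v = v₀ + Δv.
0–3 s: ½(-11 + 4)(3) = -10.5 cm/s
3–5 s: 4 × 2 = 8 cm/s
5–7 s: ½(4 + -1)(2) = 3 cm/s
7–8 s: ½(-1 + -5)(1) = -3 cm/s
Δv = -2.5 cm/s, so v(8) = 10 + (-2.5) = 7.5 cm/s.

7.5 cm/s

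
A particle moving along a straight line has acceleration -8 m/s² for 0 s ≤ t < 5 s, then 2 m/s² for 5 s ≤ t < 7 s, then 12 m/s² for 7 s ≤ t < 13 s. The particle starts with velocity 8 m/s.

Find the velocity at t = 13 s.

44 m/s

Δv equals the area under the a-t graph; then v = v₀ + Δv.
0–5 s: -8 × 5 = -40 m/s
5–7 s: 2 × 2 = 4 m/s
7–13 s: 12 × 6 = 72 m/s
Δv = 36 m/s, so v(13) = 8 + (36) = 44 m/s.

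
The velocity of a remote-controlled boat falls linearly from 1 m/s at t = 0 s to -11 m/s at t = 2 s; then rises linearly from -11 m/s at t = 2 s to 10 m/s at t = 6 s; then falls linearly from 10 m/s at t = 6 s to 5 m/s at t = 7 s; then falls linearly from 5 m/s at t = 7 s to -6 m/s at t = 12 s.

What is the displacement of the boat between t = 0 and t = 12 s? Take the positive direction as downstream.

-7 m

Net displacement equals the area under the velocity-time graph (areas below the axis count negative).
0–2 s: ½(1 + -11)(2) = -10 m
2–6 s: ½(-11 + 10)(4) = -2 m
6–7 s: ½(10 + 5)(1) = 7.5 m
7–12 s: ½(5 + -6)(5) = -2.5 m
Net displacement = -7 m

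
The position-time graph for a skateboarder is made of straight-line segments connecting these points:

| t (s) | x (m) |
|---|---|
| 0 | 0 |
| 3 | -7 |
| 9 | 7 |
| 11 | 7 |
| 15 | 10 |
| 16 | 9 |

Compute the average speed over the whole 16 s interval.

1.5625 m/s

Average speed = (total path length)/(elapsed time); on a piecewise-linear x-t graph the path length is Σ|Δx|.
0–3 s: |Δx| = |-7 − 0| = 7 m
3–9 s: |Δx| = |7 − -7| = 14 m
9–11 s: |Δx| = |7 − 7| = 0 m
11–15 s: |Δx| = |10 − 7| = 3 m
15–16 s: |Δx| = |9 − 10| = 1 m
Total path = 25 m; average speed = 25/16 = 1.5625 m/s.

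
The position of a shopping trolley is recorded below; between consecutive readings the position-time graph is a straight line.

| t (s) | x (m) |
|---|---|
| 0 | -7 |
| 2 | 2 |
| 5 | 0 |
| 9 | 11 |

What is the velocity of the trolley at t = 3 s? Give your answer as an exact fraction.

Velocity is the slope of the x-t graph on 2–5 s: (0 − 2)/(5 − 2) = -2/3 m/s.

-2/3 m/s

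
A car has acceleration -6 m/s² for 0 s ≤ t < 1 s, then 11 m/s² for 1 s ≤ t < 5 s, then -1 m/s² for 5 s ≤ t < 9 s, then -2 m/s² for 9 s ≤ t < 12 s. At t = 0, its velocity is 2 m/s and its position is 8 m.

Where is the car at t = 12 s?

On each constant-a segment, Δv = aΔt and Δx = v₀Δt + ½aΔt²; chain segment to segment.
0–1 s: v starts 2 m/s; Δx = 2·1 + ½·-6·1² = -1 m; v ends -4 m/s.
1–5 s: v starts -4 m/s; Δx = -4·4 + ½·11·4² = 72 m; v ends 40 m/s.
5–9 s: v starts 40 m/s; Δx = 40·4 + ½·-1·4² = 152 m; v ends 36 m/s.
9–12 s: v starts 36 m/s; Δx = 36·3 + ½·-2·3² = 99 m; v ends 30 m/s.
x(12) = 8 + Σ Δx = 330 m.

330 m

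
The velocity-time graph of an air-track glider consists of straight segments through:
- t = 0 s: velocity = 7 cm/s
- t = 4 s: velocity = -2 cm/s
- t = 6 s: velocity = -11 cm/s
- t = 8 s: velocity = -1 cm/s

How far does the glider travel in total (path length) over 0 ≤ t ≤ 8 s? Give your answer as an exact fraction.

331/9 cm

Distance (not displacement) is the total path length: add the absolute areas under v-t.
0–4 s: v = 0 at t = 28/9 s; triangle areas 98/9 + 8/9 = 106/9 cm
4–6 s: |½(-2 + -11)(2)| = 13 cm
6–8 s: |½(-11 + -1)(2)| = 12 cm
Total distance = 331/9 cm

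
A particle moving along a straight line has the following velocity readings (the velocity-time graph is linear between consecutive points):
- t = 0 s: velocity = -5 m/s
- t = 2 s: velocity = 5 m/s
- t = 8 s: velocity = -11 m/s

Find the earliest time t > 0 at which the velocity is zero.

v changes sign on 0–2 s (from -5 to 5); the graph is linear there, so v = 0 at t = 0 + (5)·(2 − 0)/(5 − -5) = 1 s.

t = 1 s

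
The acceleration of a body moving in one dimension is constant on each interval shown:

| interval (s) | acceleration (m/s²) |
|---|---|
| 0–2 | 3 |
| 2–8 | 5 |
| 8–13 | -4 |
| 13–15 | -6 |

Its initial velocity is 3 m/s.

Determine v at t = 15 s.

Δv equals the area under the a-t graph; then v = v₀ + Δv.
0–2 s: 3 × 2 = 6 m/s
2–8 s: 5 × 6 = 30 m/s
8–13 s: -4 × 5 = -20 m/s
13–15 s: -6 × 2 = -12 m/s
Δv = 4 m/s, so v(15) = 3 + (4) = 7 m/s.

7 m/s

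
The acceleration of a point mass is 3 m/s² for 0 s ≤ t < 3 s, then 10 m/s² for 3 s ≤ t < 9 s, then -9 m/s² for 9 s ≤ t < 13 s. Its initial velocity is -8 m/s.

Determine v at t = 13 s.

Δv equals the area under the a-t graph; then v = v₀ + Δv.
0–3 s: 3 × 3 = 9 m/s
3–9 s: 10 × 6 = 60 m/s
9–13 s: -9 × 4 = -36 m/s
Δv = 33 m/s, so v(13) = -8 + (33) = 25 m/s.

25 m/s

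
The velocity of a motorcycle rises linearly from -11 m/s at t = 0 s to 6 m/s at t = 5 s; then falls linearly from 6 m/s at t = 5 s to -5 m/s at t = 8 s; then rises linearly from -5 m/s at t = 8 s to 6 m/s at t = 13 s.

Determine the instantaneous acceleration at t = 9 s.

2.2 m/s²

Acceleration is the slope of the v-t graph on 8–13 s: (6 − -5)/(13 − 8) = 2.2 m/s².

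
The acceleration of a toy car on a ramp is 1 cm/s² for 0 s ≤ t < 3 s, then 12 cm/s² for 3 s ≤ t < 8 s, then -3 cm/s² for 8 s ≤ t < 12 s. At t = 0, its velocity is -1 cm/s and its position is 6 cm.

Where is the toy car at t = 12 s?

391.5 cm

On each constant-a segment, Δv = aΔt and Δx = v₀Δt + ½aΔt²; chain segment to segment.
0–3 s: v starts -1 cm/s; Δx = -1·3 + ½·1·3² = 1.5 cm; v ends 2 cm/s.
3–8 s: v starts 2 cm/s; Δx = 2·5 + ½·12·5² = 160 cm; v ends 62 cm/s.
8–12 s: v starts 62 cm/s; Δx = 62·4 + ½·-3·4² = 224 cm; v ends 50 cm/s.
x(12) = 6 + Σ Δx = 391.5 cm.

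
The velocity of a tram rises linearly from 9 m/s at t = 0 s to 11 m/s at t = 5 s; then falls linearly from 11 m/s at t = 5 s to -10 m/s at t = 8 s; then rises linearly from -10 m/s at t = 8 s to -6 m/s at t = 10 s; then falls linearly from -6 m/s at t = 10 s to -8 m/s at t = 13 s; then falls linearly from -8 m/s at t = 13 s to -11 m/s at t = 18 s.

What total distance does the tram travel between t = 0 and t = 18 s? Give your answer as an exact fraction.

Total distance travelled is ∫|v| dt — sum the magnitudes of each area piece.
0–5 s: |½(9 + 11)(5)| = 50 m
5–8 s: v = 0 at t = 46/7 s; triangle areas 121/14 + 50/7 = 221/14 m
8–10 s: |½(-10 + -6)(2)| = 16 m
10–13 s: |½(-6 + -8)(3)| = 21 m
13–18 s: |½(-8 + -11)(5)| = 47.5 m
Total distance = 1052/7 m

1052/7 m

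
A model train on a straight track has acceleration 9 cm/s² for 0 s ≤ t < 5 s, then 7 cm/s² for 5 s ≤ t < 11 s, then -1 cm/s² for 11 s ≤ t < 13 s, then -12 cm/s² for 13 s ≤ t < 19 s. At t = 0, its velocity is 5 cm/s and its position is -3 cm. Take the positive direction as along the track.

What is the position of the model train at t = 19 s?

On each constant-a segment, Δv = aΔt and Δx = v₀Δt + ½aΔt²; chain segment to segment.
0–5 s: v starts 5 cm/s; Δx = 5·5 + ½·9·5² = 137.5 cm; v ends 50 cm/s.
5–11 s: v starts 50 cm/s; Δx = 50·6 + ½·7·6² = 426 cm; v ends 92 cm/s.
11–13 s: v starts 92 cm/s; Δx = 92·2 + ½·-1·2² = 182 cm; v ends 90 cm/s.
13–19 s: v starts 90 cm/s; Δx = 90·6 + ½·-12·6² = 324 cm; v ends 18 cm/s.
x(19) = -3 + Σ Δx = 1066.5 cm.

1066.5 cm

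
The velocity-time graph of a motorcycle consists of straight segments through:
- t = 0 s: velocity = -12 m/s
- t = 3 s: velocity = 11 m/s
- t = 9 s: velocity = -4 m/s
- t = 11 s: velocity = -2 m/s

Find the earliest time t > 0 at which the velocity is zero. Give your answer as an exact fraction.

t = 36/23 s

v changes sign on 0–3 s (from -12 to 11); the graph is linear there, so v = 0 at t = 0 + (12)·(3 − 0)/(11 − -12) = 36/23 s.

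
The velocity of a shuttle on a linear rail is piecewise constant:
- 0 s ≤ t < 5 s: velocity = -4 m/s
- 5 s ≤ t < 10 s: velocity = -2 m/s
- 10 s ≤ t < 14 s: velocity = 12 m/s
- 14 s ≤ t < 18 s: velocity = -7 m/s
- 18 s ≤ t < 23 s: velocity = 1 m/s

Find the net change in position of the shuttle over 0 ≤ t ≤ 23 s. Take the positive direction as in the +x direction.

Net displacement equals the area under the velocity-time graph (areas below the axis count negative).
0–5 s: -4 × 5 = -20 m
5–10 s: -2 × 5 = -10 m
10–14 s: 12 × 4 = 48 m
14–18 s: -7 × 4 = -28 m
18–23 s: 1 × 5 = 5 m
Net displacement = -5 m

-5 m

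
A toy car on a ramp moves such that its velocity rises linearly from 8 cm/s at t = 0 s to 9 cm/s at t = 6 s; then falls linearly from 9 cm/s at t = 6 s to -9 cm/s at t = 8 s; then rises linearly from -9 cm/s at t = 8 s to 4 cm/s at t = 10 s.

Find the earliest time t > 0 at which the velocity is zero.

v changes sign on 6–8 s (from 9 to -9); the graph is linear there, so v = 0 at t = 6 + (-9)·(8 − 6)/(-9 − 9) = 7 s.

t = 7 s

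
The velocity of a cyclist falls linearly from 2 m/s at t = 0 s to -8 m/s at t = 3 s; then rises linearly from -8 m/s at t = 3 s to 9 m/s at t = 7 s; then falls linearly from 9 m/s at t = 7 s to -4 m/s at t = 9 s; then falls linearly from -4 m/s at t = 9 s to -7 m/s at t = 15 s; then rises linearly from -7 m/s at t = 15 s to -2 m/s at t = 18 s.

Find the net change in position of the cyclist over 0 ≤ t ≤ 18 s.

Net displacement equals the area under the velocity-time graph (areas below the axis count negative).
0–3 s: ½(2 + -8)(3) = -9 m
3–7 s: ½(-8 + 9)(4) = 2 m
7–9 s: ½(9 + -4)(2) = 5 m
9–15 s: ½(-4 + -7)(6) = -33 m
15–18 s: ½(-7 + -2)(3) = -13.5 m
Net displacement = -48.5 m

-48.5 m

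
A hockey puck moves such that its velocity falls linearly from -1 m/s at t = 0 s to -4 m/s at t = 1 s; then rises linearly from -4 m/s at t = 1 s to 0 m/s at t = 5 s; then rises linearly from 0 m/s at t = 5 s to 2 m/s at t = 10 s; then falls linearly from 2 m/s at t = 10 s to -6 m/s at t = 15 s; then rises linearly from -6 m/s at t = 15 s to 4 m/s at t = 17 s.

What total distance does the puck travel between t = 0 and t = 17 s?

33.2 m

Total distance travelled is ∫|v| dt — sum the magnitudes of each area piece.
0–1 s: |½(-1 + -4)(1)| = 2.5 m
1–5 s: |½(-4 + 0)(4)| = 8 m
5–10 s: |½(0 + 2)(5)| = 5 m
10–15 s: v = 0 at t = 11.25 s; triangle areas 1.25 + 11.25 = 12.5 m
15–17 s: v = 0 at t = 16.2 s; triangle areas 3.6 + 1.6 = 5.2 m
Total distance = 33.2 m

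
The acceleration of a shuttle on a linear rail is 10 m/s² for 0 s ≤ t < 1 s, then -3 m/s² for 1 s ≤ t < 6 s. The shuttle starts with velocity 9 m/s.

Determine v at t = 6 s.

Δv equals the area under the a-t graph; then v = v₀ + Δv.
0–1 s: 10 × 1 = 10 m/s
1–6 s: -3 × 5 = -15 m/s
Δv = -5 m/s, so v(6) = 9 + (-5) = 4 m/s.

4 m/s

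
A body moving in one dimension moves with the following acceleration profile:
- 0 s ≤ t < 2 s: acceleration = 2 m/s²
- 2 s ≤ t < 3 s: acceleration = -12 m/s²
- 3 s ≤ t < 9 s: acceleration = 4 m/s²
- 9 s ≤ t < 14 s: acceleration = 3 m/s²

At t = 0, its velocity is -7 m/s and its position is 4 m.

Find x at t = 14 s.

On each constant-a segment, Δv = aΔt and Δx = v₀Δt + ½aΔt²; chain segment to segment.
0–2 s: v starts -7 m/s; Δx = -7·2 + ½·2·2² = -10 m; v ends -3 m/s.
2–3 s: v starts -3 m/s; Δx = -3·1 + ½·-12·1² = -9 m; v ends -15 m/s.
3–9 s: v starts -15 m/s; Δx = -15·6 + ½·4·6² = -18 m; v ends 9 m/s.
9–14 s: v starts 9 m/s; Δx = 9·5 + ½·3·5² = 82.5 m; v ends 24 m/s.
x(14) = 4 + Σ Δx = 49.5 m.

49.5 m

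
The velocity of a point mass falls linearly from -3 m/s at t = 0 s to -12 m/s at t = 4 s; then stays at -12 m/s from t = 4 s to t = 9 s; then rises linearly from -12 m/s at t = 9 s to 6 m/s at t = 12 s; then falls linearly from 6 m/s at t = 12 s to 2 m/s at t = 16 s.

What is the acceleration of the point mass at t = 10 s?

6 m/s²

Acceleration is the slope of the v-t graph on 9–12 s: (6 − -12)/(12 − 9) = 6 m/s².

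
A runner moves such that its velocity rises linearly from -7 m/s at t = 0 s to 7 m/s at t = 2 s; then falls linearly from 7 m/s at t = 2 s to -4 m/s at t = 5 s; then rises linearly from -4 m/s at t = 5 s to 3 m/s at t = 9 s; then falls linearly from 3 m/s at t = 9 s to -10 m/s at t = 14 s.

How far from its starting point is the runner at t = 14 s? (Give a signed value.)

-15 m

Displacement is the signed area under the v-t curve.
0–2 s: ½(-7 + 7)(2) = 0 m
2–5 s: ½(7 + -4)(3) = 4.5 m
5–9 s: ½(-4 + 3)(4) = -2 m
9–14 s: ½(3 + -10)(5) = -17.5 m
Net displacement = -15 m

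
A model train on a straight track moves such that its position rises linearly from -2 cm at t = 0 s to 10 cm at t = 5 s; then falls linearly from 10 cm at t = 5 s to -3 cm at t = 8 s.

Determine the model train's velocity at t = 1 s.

2.4 cm/s

Velocity is the slope of the x-t graph on 0–5 s: (10 − -2)/(5 − 0) = 2.4 cm/s.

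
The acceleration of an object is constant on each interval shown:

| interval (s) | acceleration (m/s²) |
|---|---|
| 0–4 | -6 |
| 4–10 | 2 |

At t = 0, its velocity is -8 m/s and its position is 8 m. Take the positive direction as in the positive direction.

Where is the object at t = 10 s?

-228 m

On each constant-a segment, Δv = aΔt and Δx = v₀Δt + ½aΔt²; chain segment to segment.
0–4 s: v starts -8 m/s; Δx = -8·4 + ½·-6·4² = -80 m; v ends -32 m/s.
4–10 s: v starts -32 m/s; Δx = -32·6 + ½·2·6² = -156 m; v ends -20 m/s.
x(10) = 8 + Σ Δx = -228 m.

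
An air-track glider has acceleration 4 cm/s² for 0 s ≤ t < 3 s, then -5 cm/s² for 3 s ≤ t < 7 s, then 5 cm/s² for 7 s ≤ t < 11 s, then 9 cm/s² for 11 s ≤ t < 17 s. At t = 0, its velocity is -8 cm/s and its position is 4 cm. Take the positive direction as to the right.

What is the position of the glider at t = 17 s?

136 cm

On each constant-a segment, Δv = aΔt and Δx = v₀Δt + ½aΔt²; chain segment to segment.
0–3 s: v starts -8 cm/s; Δx = -8·3 + ½·4·3² = -6 cm; v ends 4 cm/s.
3–7 s: v starts 4 cm/s; Δx = 4·4 + ½·-5·4² = -24 cm; v ends -16 cm/s.
7–11 s: v starts -16 cm/s; Δx = -16·4 + ½·5·4² = -24 cm; v ends 4 cm/s.
11–17 s: v starts 4 cm/s; Δx = 4·6 + ½·9·6² = 186 cm; v ends 58 cm/s.
x(17) = 4 + Σ Δx = 136 cm.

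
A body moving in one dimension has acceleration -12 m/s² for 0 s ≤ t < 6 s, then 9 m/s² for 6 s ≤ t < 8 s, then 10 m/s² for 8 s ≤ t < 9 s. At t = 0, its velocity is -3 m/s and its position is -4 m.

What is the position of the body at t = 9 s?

-422 m

On each constant-a segment, Δv = aΔt and Δx = v₀Δt + ½aΔt²; chain segment to segment.
0–6 s: v starts -3 m/s; Δx = -3·6 + ½·-12·6² = -234 m; v ends -75 m/s.
6–8 s: v starts -75 m/s; Δx = -75·2 + ½·9·2² = -132 m; v ends -57 m/s.
8–9 s: v starts -57 m/s; Δx = -57·1 + ½·10·1² = -52 m; v ends -47 m/s.
x(9) = -4 + Σ Δx = -422 m.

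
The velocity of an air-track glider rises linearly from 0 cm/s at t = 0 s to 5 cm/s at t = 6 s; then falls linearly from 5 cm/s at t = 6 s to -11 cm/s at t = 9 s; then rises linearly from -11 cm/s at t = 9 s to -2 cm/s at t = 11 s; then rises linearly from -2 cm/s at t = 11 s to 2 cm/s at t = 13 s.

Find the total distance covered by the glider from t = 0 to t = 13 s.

43.6875 cm

Total distance travelled is ∫|v| dt — sum the magnitudes of each area piece.
0–6 s: |½(0 + 5)(6)| = 15 cm
6–9 s: v = 0 at t = 6.9375 s; triangle areas 2.34375 + 11.34375 = 13.6875 cm
9–11 s: |½(-11 + -2)(2)| = 13 cm
11–13 s: v = 0 at t = 12 s; triangle areas 1 + 1 = 2 cm
Total distance = 43.6875 cm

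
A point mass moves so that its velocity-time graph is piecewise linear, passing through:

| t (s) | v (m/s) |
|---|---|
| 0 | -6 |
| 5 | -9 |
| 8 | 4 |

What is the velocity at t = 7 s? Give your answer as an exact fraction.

On 5–8 s the graph is linear from -9 to 4 m/s: v(7) = -9 + (4 − -9)·(7 − 5)/(8 − 5) = -1/3 m/s.

-1/3 m/s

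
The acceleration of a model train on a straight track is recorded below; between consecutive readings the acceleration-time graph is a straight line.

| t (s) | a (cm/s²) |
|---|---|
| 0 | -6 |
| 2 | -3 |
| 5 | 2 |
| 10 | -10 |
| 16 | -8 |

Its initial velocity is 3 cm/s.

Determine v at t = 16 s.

-81.5 cm/s

Δv equals the area under the a-t graph; then v = v₀ + Δv.
0–2 s: ½(-6 + -3)(2) = -9 cm/s
2–5 s: ½(-3 + 2)(3) = -1.5 cm/s
5–10 s: ½(2 + -10)(5) = -20 cm/s
10–16 s: ½(-10 + -8)(6) = -54 cm/s
Δv = -84.5 cm/s, so v(16) = 3 + (-84.5) = -81.5 cm/s.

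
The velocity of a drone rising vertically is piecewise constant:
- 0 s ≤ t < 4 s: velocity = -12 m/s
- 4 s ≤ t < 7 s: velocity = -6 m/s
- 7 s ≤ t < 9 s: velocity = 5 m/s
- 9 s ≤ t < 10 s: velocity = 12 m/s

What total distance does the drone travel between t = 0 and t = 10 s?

88 m

Total distance travelled is ∫|v| dt — sum the magnitudes of each area piece.
0–4 s: |-12| × 4 = 48 m
4–7 s: |-6| × 3 = 18 m
7–9 s: |5| × 2 = 10 m
9–10 s: |12| × 1 = 12 m
Total distance = 88 m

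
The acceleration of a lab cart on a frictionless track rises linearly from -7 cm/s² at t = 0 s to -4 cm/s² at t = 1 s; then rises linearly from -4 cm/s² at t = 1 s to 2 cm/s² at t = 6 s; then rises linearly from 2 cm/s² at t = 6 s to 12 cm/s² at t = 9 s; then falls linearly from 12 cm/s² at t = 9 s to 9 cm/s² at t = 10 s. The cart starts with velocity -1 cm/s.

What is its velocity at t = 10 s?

20 cm/s

Δv equals the area under the a-t graph; then v = v₀ + Δv.
0–1 s: ½(-7 + -4)(1) = -5.5 cm/s
1–6 s: ½(-4 + 2)(5) = -5 cm/s
6–9 s: ½(2 + 12)(3) = 21 cm/s
9–10 s: ½(12 + 9)(1) = 10.5 cm/s
Δv = 21 cm/s, so v(10) = -1 + (21) = 20 cm/s.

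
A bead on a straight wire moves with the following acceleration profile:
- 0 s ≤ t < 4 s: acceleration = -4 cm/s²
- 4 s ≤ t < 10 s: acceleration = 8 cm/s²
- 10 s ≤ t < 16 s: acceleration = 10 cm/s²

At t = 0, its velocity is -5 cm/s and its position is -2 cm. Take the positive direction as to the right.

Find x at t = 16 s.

On each constant-a segment, Δv = aΔt and Δx = v₀Δt + ½aΔt²; chain segment to segment.
0–4 s: v starts -5 cm/s; Δx = -5·4 + ½·-4·4² = -52 cm; v ends -21 cm/s.
4–10 s: v starts -21 cm/s; Δx = -21·6 + ½·8·6² = 18 cm; v ends 27 cm/s.
10–16 s: v starts 27 cm/s; Δx = 27·6 + ½·10·6² = 342 cm; v ends 87 cm/s.
x(16) = -2 + Σ Δx = 306 cm.

306 cm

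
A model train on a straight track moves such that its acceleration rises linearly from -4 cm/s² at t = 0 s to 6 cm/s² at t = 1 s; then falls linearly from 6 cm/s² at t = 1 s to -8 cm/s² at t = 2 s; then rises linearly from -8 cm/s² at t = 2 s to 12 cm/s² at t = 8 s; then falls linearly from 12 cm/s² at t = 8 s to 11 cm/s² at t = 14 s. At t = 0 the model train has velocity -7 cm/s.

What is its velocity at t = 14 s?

Δv equals the area under the a-t graph; then v = v₀ + Δv.
0–1 s: ½(-4 + 6)(1) = 1 cm/s
1–2 s: ½(6 + -8)(1) = -1 cm/s
2–8 s: ½(-8 + 12)(6) = 12 cm/s
8–14 s: ½(12 + 11)(6) = 69 cm/s
Δv = 81 cm/s, so v(14) = -7 + (81) = 74 cm/s.

74 cm/s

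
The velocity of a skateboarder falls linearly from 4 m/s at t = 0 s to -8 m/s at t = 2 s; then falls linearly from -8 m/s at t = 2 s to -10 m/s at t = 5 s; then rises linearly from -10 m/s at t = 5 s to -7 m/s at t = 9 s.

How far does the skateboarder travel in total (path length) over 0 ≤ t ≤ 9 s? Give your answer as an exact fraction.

Total distance travelled is ∫|v| dt — sum the magnitudes of each area piece.
0–2 s: v = 0 at t = 2/3 s; triangle areas 4/3 + 16/3 = 20/3 m
2–5 s: |½(-8 + -10)(3)| = 27 m
5–9 s: |½(-10 + -7)(4)| = 34 m
Total distance = 203/3 m

203/3 m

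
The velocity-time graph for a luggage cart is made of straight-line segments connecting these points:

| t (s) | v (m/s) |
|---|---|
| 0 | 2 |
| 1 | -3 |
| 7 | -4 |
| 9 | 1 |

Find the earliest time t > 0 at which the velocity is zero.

v changes sign on 0–1 s (from 2 to -3); the graph is linear there, so v = 0 at t = 0 + (-2)·(1 − 0)/(-3 − 2) = 0.4 s.

t = 0.4 s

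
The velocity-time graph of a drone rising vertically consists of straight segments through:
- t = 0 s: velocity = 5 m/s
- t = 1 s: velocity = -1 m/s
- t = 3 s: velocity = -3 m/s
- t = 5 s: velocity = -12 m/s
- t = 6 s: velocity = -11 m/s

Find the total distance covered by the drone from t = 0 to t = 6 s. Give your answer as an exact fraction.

Total distance travelled is ∫|v| dt — sum the magnitudes of each area piece.
0–1 s: v = 0 at t = 5/6 s; triangle areas 25/12 + 1/12 = 13/6 m
1–3 s: |½(-1 + -3)(2)| = 4 m
3–5 s: |½(-3 + -12)(2)| = 15 m
5–6 s: |½(-12 + -11)(1)| = 11.5 m
Total distance = 98/3 m

98/3 m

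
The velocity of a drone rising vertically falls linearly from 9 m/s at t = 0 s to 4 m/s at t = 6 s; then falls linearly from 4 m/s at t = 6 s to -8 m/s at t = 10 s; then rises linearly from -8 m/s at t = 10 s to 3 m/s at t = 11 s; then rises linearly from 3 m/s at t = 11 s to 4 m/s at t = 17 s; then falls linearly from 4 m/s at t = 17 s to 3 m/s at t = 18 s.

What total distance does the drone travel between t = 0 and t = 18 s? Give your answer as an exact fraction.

Distance (not displacement) is the total path length: add the absolute areas under v-t.
0–6 s: |½(9 + 4)(6)| = 39 m
6–10 s: v = 0 at t = 22/3 s; triangle areas 8/3 + 32/3 = 40/3 m
10–11 s: v = 0 at t = 118/11 s; triangle areas 32/11 + 9/22 = 73/22 m
11–17 s: |½(3 + 4)(6)| = 21 m
17–18 s: |½(4 + 3)(1)| = 3.5 m
Total distance = 2645/33 m

2645/33 m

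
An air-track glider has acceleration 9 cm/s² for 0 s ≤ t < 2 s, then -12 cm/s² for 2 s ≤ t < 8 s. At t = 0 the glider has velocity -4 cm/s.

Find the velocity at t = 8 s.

Δv equals the area under the a-t graph; then v = v₀ + Δv.
0–2 s: 9 × 2 = 18 cm/s
2–8 s: -12 × 6 = -72 cm/s
Δv = -54 cm/s, so v(8) = -4 + (-54) = -58 cm/s.

-58 cm/s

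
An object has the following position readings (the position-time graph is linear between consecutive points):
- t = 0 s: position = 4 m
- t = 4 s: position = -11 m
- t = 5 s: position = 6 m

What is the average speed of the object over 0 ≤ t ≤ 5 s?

Average speed = (total path length)/(elapsed time); on a piecewise-linear x-t graph the path length is Σ|Δx|.
0–4 s: |Δx| = |-11 − 4| = 15 m
4–5 s: |Δx| = |6 − -11| = 17 m
Total path = 32 m; average speed = 32/5 = 6.4 m/s.

6.4 m/s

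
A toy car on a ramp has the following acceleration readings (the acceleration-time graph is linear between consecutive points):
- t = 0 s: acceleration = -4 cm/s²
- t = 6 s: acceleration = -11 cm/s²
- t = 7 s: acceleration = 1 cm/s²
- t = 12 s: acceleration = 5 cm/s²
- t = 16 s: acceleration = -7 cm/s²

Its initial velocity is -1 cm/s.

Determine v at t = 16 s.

Δv equals the area under the a-t graph; then v = v₀ + Δv.
0–6 s: ½(-4 + -11)(6) = -45 cm/s
6–7 s: ½(-11 + 1)(1) = -5 cm/s
7–12 s: ½(1 + 5)(5) = 15 cm/s
12–16 s: ½(5 + -7)(4) = -4 cm/s
Δv = -39 cm/s, so v(16) = -1 + (-39) = -40 cm/s.

-40 cm/s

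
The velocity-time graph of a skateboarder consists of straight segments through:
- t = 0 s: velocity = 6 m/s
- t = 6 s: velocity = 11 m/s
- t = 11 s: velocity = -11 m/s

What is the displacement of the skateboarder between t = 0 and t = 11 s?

51 m

Displacement is the signed area under the v-t curve.
0–6 s: ½(6 + 11)(6) = 51 m
6–11 s: ½(11 + -11)(5) = 0 m
Net displacement = 51 m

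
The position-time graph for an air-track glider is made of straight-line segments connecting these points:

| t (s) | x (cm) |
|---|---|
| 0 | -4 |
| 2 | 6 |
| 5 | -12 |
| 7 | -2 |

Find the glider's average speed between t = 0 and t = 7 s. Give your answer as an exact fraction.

Average speed = (total path length)/(elapsed time); on a piecewise-linear x-t graph the path length is Σ|Δx|.
0–2 s: |Δx| = |6 − -4| = 10 cm
2–5 s: |Δx| = |-12 − 6| = 18 cm
5–7 s: |Δx| = |-2 − -12| = 10 cm
Total path = 38 cm; average speed = 38/7 = 38/7 cm/s.

38/7 cm/s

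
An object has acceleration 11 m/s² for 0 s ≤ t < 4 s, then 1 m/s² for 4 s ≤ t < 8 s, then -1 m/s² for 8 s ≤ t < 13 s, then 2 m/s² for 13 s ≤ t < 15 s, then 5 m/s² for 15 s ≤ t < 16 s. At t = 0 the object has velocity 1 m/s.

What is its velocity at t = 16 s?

53 m/s

Δv equals the area under the a-t graph; then v = v₀ + Δv.
0–4 s: 11 × 4 = 44 m/s
4–8 s: 1 × 4 = 4 m/s
8–13 s: -1 × 5 = -5 m/s
13–15 s: 2 × 2 = 4 m/s
15–16 s: 5 × 1 = 5 m/s
Δv = 52 m/s, so v(16) = 1 + (52) = 53 m/s.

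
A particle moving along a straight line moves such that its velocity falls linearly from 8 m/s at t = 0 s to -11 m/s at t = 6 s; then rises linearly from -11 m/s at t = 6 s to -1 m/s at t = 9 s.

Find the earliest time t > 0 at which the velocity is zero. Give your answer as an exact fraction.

t = 48/19 s

v changes sign on 0–6 s (from 8 to -11); the graph is linear there, so v = 0 at t = 0 + (-8)·(6 − 0)/(-11 − 8) = 48/19 s.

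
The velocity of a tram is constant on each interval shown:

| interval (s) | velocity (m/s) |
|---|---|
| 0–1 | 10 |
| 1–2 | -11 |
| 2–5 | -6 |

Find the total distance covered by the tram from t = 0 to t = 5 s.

39 m

Distance (not displacement) is the total path length: add the absolute areas under v-t.
0–1 s: |10| × 1 = 10 m
1–2 s: |-11| × 1 = 11 m
2–5 s: |-6| × 3 = 18 m
Total distance = 39 m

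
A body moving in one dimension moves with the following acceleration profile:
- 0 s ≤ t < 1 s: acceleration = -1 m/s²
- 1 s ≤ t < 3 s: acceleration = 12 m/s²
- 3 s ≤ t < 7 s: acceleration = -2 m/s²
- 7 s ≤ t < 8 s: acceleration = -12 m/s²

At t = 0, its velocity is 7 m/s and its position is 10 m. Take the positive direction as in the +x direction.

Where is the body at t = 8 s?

On each constant-a segment, Δv = aΔt and Δx = v₀Δt + ½aΔt²; chain segment to segment.
0–1 s: v starts 7 m/s; Δx = 7·1 + ½·-1·1² = 6.5 m; v ends 6 m/s.
1–3 s: v starts 6 m/s; Δx = 6·2 + ½·12·2² = 36 m; v ends 30 m/s.
3–7 s: v starts 30 m/s; Δx = 30·4 + ½·-2·4² = 104 m; v ends 22 m/s.
7–8 s: v starts 22 m/s; Δx = 22·1 + ½·-12·1² = 16 m; v ends 10 m/s.
x(8) = 10 + Σ Δx = 172.5 m.

172.5 m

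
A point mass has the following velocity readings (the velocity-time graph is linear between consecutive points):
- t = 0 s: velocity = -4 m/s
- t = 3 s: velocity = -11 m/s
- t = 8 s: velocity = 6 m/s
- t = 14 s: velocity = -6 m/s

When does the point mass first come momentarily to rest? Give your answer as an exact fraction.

v changes sign on 3–8 s (from -11 to 6); the graph is linear there, so v = 0 at t = 3 + (11)·(8 − 3)/(6 − -11) = 106/17 s.

t = 106/17 s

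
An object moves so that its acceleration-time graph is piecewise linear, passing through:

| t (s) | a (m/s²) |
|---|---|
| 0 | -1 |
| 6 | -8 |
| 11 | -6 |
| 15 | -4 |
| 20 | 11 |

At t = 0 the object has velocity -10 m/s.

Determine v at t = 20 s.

Δv equals the area under the a-t graph; then v = v₀ + Δv.
0–6 s: ½(-1 + -8)(6) = -27 m/s
6–11 s: ½(-8 + -6)(5) = -35 m/s
11–15 s: ½(-6 + -4)(4) = -20 m/s
15–20 s: ½(-4 + 11)(5) = 17.5 m/s
Δv = -64.5 m/s, so v(20) = -10 + (-64.5) = -74.5 m/s.

-74.5 m/s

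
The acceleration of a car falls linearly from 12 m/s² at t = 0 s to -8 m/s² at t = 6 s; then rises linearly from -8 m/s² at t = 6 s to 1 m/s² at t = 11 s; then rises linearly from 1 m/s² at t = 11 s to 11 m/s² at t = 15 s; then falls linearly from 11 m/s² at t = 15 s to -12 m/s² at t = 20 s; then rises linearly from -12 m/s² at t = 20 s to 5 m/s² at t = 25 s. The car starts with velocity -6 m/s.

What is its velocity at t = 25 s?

Δv equals the area under the a-t graph; then v = v₀ + Δv.
0–6 s: ½(12 + -8)(6) = 12 m/s
6–11 s: ½(-8 + 1)(5) = -17.5 m/s
11–15 s: ½(1 + 11)(4) = 24 m/s
15–20 s: ½(11 + -12)(5) = -2.5 m/s
20–25 s: ½(-12 + 5)(5) = -17.5 m/s
Δv = -1.5 m/s, so v(25) = -6 + (-1.5) = -7.5 m/s.

-7.5 m/s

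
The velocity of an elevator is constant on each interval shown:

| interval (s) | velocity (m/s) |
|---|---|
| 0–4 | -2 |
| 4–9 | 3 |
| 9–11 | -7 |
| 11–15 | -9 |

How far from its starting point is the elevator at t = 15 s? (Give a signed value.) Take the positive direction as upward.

-43 m

Displacement is the signed area under the v-t curve.
0–4 s: -2 × 4 = -8 m
4–9 s: 3 × 5 = 15 m
9–11 s: -7 × 2 = -14 m
11–15 s: -9 × 4 = -36 m
Net displacement = -43 m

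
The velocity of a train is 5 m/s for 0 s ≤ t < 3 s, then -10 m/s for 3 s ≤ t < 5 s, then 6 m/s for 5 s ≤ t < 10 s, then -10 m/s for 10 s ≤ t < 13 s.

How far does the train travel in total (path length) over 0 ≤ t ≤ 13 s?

Total distance travelled is ∫|v| dt — sum the magnitudes of each area piece.
0–3 s: |5| × 3 = 15 m
3–5 s: |-10| × 2 = 20 m
5–10 s: |6| × 5 = 30 m
10–13 s: |-10| × 3 = 30 m
Total distance = 95 m

95 m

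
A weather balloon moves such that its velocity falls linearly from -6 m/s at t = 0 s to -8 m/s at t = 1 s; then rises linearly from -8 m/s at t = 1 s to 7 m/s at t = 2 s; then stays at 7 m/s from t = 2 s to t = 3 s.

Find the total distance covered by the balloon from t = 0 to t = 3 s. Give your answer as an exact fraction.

533/30 m

Distance (not displacement) is the total path length: add the absolute areas under v-t.
0–1 s: |½(-6 + -8)(1)| = 7 m
1–2 s: v = 0 at t = 23/15 s; triangle areas 32/15 + 49/30 = 113/30 m
2–3 s: |7| × 1 = 7 m
Total distance = 533/30 m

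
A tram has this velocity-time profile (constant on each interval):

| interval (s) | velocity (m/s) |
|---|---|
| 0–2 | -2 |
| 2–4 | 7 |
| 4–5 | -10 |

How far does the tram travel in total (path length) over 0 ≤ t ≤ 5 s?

28 m

Distance (not displacement) is the total path length: add the absolute areas under v-t.
0–2 s: |-2| × 2 = 4 m
2–4 s: |7| × 2 = 14 m
4–5 s: |-10| × 1 = 10 m
Total distance = 28 m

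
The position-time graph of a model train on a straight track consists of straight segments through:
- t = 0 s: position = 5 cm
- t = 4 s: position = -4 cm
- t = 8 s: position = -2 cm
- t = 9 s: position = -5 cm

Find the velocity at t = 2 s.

-2.25 cm/s

Velocity is the slope of the x-t graph on 0–4 s: (-4 − 5)/(4 − 0) = -2.25 cm/s.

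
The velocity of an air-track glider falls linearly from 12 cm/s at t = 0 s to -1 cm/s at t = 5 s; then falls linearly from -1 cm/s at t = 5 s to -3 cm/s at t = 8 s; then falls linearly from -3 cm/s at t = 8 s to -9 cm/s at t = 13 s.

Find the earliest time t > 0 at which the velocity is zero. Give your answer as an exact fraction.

t = 60/13 s

v changes sign on 0–5 s (from 12 to -1); the graph is linear there, so v = 0 at t = 0 + (-12)·(5 − 0)/(-1 − 12) = 60/13 s.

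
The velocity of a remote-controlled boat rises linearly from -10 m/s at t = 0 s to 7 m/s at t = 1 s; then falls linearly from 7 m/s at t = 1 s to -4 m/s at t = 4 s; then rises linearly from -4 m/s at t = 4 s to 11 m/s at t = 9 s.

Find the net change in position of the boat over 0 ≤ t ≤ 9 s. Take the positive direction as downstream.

Net displacement equals the area under the velocity-time graph (areas below the axis count negative).
0–1 s: ½(-10 + 7)(1) = -1.5 m
1–4 s: ½(7 + -4)(3) = 4.5 m
4–9 s: ½(-4 + 11)(5) = 17.5 m
Net displacement = 20.5 m

20.5 m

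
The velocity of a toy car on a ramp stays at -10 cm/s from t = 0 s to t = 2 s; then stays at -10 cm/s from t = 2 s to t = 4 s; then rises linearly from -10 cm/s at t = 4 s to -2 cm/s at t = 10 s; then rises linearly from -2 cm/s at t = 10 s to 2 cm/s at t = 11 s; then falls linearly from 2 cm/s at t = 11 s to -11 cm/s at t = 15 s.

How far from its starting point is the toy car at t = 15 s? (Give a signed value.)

Displacement is the signed area under the v-t curve.
0–2 s: -10 × 2 = -20 cm
2–4 s: -10 × 2 = -20 cm
4–10 s: ½(-10 + -2)(6) = -36 cm
10–11 s: ½(-2 + 2)(1) = 0 cm
11–15 s: ½(2 + -11)(4) = -18 cm
Net displacement = -94 cm

-94 cm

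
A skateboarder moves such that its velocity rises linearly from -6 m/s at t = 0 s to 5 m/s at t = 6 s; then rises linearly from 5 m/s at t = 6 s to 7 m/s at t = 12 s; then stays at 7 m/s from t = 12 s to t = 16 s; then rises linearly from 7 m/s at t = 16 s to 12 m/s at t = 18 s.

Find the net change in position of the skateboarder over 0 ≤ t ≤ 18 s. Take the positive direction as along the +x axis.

Net displacement equals the area under the velocity-time graph (areas below the axis count negative).
0–6 s: ½(-6 + 5)(6) = -3 m
6–12 s: ½(5 + 7)(6) = 36 m
12–16 s: 7 × 4 = 28 m
16–18 s: ½(7 + 12)(2) = 19 m
Net displacement = 80 m

80 m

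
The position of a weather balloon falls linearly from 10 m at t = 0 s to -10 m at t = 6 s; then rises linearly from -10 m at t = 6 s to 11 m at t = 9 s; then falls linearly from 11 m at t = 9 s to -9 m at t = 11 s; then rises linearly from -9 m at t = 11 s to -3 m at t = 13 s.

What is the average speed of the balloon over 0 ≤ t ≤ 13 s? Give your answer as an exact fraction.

67/13 m/s

Average speed = (total path length)/(elapsed time); on a piecewise-linear x-t graph the path length is Σ|Δx|.
0–6 s: |Δx| = |-10 − 10| = 20 m
6–9 s: |Δx| = |11 − -10| = 21 m
9–11 s: |Δx| = |-9 − 11| = 20 m
11–13 s: |Δx| = |-3 − -9| = 6 m
Total path = 67 m; average speed = 67/13 = 67/13 m/s.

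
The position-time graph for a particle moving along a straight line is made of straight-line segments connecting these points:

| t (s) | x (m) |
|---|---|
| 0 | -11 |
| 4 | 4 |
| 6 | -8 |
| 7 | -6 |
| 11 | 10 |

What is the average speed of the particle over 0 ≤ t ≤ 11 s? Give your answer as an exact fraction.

45/11 m/s

Average speed = (total path length)/(elapsed time); on a piecewise-linear x-t graph the path length is Σ|Δx|.
0–4 s: |Δx| = |4 − -11| = 15 m
4–6 s: |Δx| = |-8 − 4| = 12 m
6–7 s: |Δx| = |-6 − -8| = 2 m
7–11 s: |Δx| = |10 − -6| = 16 m
Total path = 45 m; average speed = 45/11 = 45/11 m/s.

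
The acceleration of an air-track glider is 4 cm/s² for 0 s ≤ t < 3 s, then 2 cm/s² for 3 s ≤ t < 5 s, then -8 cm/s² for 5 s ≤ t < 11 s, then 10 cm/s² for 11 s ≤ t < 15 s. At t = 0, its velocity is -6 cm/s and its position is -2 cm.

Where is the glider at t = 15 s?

-142 cm

On each constant-a segment, Δv = aΔt and Δx = v₀Δt + ½aΔt²; chain segment to segment.
0–3 s: v starts -6 cm/s; Δx = -6·3 + ½·4·3² = 0 cm; v ends 6 cm/s.
3–5 s: v starts 6 cm/s; Δx = 6·2 + ½·2·2² = 16 cm; v ends 10 cm/s.
5–11 s: v starts 10 cm/s; Δx = 10·6 + ½·-8·6² = -84 cm; v ends -38 cm/s.
11–15 s: v starts -38 cm/s; Δx = -38·4 + ½·10·4² = -72 cm; v ends 2 cm/s.
x(15) = -2 + Σ Δx = -142 cm.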